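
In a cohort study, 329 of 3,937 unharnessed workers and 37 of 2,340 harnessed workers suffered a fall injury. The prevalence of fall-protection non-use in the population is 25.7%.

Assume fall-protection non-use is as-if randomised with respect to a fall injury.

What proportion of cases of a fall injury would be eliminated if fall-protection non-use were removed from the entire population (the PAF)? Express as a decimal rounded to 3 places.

p₁ = P(outcome | exposed) = 329/3937 = 0.083566
p₀ = P(outcome | unexposed) = 37/2340 = 0.015812
Overall risk P(Y=1) = π·p₁ + (1−π)·p₀ = 0.257×0.083566 + 0.743×0.015812 = 0.033225.
Under exogeneity, PAF = [P(Y=1) − p₀] / P(Y=1).
PAF = (0.033225 − 0.015812) / 0.033225 ≈ 0.5241

PAF ≈ 0.524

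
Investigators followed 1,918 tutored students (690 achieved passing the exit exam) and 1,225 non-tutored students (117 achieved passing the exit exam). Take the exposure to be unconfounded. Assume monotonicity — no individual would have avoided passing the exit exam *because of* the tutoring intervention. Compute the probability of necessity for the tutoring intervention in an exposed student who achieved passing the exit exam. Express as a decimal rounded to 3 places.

PN ≈ 0.735

p₁ = P(outcome | exposed) = 690/1918 = 0.35975
p₀ = P(outcome | unexposed) = 117/1225 = 0.09551
Under exogeneity and monotonicity, PN = (p₁ − p₀) / p₁.
PN = (0.35975 − 0.09551) / 0.35975 = 0.26424 / 0.35975 ≈ 0.7345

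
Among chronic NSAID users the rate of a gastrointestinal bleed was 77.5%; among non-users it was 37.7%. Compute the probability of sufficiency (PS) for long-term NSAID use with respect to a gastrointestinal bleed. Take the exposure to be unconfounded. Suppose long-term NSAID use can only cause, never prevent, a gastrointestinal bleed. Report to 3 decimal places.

p₁ = 0.775, p₀ = 0.377.
Under exogeneity and monotonicity, PS = (p₁ − p₀) / (1 − p₀).
PS = (0.775 − 0.377) / (1 − 0.377) = 0.398 / 0.623 ≈ 0.6388

PS ≈ 0.639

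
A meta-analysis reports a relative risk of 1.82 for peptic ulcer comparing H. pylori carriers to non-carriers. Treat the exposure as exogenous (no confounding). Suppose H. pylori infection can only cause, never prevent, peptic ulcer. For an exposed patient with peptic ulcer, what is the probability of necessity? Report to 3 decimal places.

PN ≈ 0.451

Under exogeneity and monotonicity, PN = (RR − 1) / RR = 1 − 1/RR.
PN = (1.82 − 1) / 1.82 = 0.82 / 1.82 ≈ 0.4505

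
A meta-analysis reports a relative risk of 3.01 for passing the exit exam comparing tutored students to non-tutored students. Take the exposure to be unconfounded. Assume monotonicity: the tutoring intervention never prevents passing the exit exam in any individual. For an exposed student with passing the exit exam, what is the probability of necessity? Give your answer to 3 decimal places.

Under exogeneity and monotonicity, PN = (RR − 1) / RR = 1 − 1/RR.
PN = (3.01 − 1) / 3.01 = 2.01 / 3.01 ≈ 0.6678

PN ≈ 0.668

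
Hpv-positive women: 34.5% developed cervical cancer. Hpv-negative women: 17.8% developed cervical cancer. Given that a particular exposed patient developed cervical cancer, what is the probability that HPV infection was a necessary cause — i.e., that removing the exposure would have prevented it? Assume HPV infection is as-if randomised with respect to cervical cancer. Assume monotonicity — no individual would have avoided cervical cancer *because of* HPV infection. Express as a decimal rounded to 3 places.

PN ≈ 0.484

p₁ = 0.345, p₀ = 0.178.
Under exogeneity and monotonicity, PN = (p₁ − p₀) / p₁.
PN = (0.345 − 0.178) / 0.345 = 0.167 / 0.345 ≈ 0.4841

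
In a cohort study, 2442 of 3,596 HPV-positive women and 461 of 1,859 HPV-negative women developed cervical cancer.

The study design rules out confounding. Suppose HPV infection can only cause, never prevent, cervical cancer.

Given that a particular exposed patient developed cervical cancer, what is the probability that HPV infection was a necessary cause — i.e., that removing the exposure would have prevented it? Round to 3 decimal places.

p₁ = P(outcome | exposed) = 2442/3596 = 0.67909
p₀ = P(outcome | unexposed) = 461/1859 = 0.24798
Under exogeneity and monotonicity, PN = (p₁ − p₀) / p₁.
PN = (0.67909 − 0.24798) / 0.67909 = 0.43111 / 0.67909 ≈ 0.6348

PN ≈ 0.635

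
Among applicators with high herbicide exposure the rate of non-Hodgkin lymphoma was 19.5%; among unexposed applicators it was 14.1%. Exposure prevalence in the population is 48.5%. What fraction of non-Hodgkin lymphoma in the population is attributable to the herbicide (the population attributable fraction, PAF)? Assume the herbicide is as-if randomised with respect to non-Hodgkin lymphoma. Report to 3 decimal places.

PAF ≈ 0.157

p₁ = 0.195, p₀ = 0.141.
Overall risk P(Y=1) = π·p₁ + (1−π)·p₀ = 0.485×0.195 + 0.515×0.141 = 0.16719.
Under exogeneity, PAF = [P(Y=1) − p₀] / P(Y=1).
PAF = (0.16719 − 0.141) / 0.16719 ≈ 0.1566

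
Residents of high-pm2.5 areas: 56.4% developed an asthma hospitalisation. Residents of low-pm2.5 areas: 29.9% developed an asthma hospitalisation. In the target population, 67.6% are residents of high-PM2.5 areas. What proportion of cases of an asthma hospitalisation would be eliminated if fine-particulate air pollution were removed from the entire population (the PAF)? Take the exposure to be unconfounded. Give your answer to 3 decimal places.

p₁ = 0.564, p₀ = 0.299.
Overall risk P(Y=1) = π·p₁ + (1−π)·p₀ = 0.676×0.564 + 0.324×0.299 = 0.47814.
Under exogeneity, PAF = [P(Y=1) − p₀] / P(Y=1).
PAF = (0.47814 − 0.299) / 0.47814 ≈ 0.3747

PAF ≈ 0.375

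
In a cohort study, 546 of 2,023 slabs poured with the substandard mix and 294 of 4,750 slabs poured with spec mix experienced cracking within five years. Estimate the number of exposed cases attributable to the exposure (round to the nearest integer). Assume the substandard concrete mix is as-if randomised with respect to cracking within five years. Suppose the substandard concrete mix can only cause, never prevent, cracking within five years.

about 421 cases

p₁ = P(outcome | exposed) = 546/2023 = 0.2699
p₀ = P(outcome | unexposed) = 294/4750 = 0.061895
PN = (p₁ − p₀)/p₁ = (0.2699 − 0.061895) / 0.2699 ≈ 0.77067.
Attributable cases ≈ PN × (exposed cases) = 0.77067 × 546 ≈ 420.79.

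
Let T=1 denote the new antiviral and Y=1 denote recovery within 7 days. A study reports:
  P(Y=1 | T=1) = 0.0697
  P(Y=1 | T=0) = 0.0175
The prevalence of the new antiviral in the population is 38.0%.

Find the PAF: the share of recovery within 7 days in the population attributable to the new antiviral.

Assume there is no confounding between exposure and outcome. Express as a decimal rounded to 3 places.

Let p₁ = 0.0697, p₀ = 0.0175.
Overall risk P(Y=1) = π·p₁ + (1−π)·p₀ = 0.38×0.0697 + 0.62×0.0175 = 0.037336.
Under exogeneity, PAF = [P(Y=1) − p₀] / P(Y=1).
PAF = (0.037336 − 0.0175) / 0.037336 ≈ 0.5313

PAF ≈ 0.531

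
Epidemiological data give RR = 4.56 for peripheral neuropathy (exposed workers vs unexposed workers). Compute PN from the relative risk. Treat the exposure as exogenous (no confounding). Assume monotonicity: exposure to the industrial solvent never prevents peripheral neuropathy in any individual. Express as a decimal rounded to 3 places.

PN ≈ 0.781

Under exogeneity and monotonicity, PN = (RR − 1) / RR = 1 − 1/RR.
PN = (4.56 − 1) / 4.56 = 3.56 / 4.56 ≈ 0.7807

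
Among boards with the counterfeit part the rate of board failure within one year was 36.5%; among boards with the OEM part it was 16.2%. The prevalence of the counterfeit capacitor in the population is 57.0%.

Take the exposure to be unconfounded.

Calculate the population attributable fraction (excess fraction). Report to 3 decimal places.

p₁ = 0.365, p₀ = 0.162.
Overall risk P(Y=1) = π·p₁ + (1−π)·p₀ = 0.57×0.365 + 0.43×0.162 = 0.27771.
Under exogeneity, PAF = [P(Y=1) − p₀] / P(Y=1).
PAF = (0.27771 − 0.162) / 0.27771 ≈ 0.4167

PAF ≈ 0.417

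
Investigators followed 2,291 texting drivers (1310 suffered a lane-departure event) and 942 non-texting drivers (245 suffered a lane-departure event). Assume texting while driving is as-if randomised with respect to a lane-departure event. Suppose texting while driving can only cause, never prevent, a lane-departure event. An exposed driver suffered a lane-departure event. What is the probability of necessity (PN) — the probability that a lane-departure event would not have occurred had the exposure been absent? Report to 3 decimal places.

p₁ = P(outcome | exposed) = 1310/2291 = 0.5718
p₀ = P(outcome | unexposed) = 245/942 = 0.26008
Under exogeneity and monotonicity, PN = (p₁ − p₀) / p₁.
PN = (0.5718 − 0.26008) / 0.5718 = 0.31172 / 0.5718 ≈ 0.5451

PN ≈ 0.545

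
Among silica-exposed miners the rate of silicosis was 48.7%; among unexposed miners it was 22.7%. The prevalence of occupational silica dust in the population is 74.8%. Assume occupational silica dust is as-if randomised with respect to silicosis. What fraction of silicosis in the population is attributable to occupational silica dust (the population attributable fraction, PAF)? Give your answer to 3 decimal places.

p₁ = 0.487, p₀ = 0.227.
Overall risk P(Y=1) = π·p₁ + (1−π)·p₀ = 0.748×0.487 + 0.252×0.227 = 0.42148.
Under exogeneity, PAF = [P(Y=1) − p₀] / P(Y=1).
PAF = (0.42148 − 0.227) / 0.42148 ≈ 0.4614

PAF ≈ 0.461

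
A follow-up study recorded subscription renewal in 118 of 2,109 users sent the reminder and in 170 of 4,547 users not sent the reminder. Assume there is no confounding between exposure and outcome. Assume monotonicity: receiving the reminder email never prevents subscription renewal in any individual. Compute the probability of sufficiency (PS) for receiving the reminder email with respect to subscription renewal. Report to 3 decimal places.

PS ≈ 0.019

p₁ = P(outcome | exposed) = 118/2109 = 0.055951
p₀ = P(outcome | unexposed) = 170/4547 = 0.037387
Under exogeneity and monotonicity, PS = (p₁ − p₀) / (1 − p₀).
PS = (0.055951 − 0.037387) / (1 − 0.037387) = 0.018563 / 0.96261 ≈ 0.0193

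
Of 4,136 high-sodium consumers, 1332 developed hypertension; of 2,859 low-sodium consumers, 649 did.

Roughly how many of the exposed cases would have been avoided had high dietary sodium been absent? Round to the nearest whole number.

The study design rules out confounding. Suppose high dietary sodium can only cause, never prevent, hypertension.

p₁ = P(outcome | exposed) = 1332/4136 = 0.32205
p₀ = P(outcome | unexposed) = 649/2859 = 0.227
PN = (p₁ − p₀)/p₁ = (0.32205 − 0.227) / 0.32205 ≈ 0.29513.
Attributable cases ≈ PN × (exposed cases) = 0.29513 × 1332 ≈ 393.12.

about 393 cases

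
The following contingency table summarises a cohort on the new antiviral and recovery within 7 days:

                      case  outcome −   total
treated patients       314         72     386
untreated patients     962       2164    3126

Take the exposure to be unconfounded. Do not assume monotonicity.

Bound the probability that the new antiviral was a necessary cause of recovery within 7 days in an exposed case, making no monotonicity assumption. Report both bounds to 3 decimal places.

0.622 ≤ PN ≤ 0.851

p₁ = P(outcome | exposed) = 314/386 = 0.81347
p₀ = P(outcome | unexposed) = 962/3126 = 0.30774
Under exogeneity alone the bounds on PN are max{0,(p₁−p₀)/p₁} ≤ PN ≤ min{1,(1−p₀)/p₁}.
  lower = (p₁ − p₀)/p₁ = 0.50573 / 0.81347 ≈ 0.6217
  upper = min{1, (1 − p₀)/p₁} = 0.69226 / 0.81347 ≈ 0.8510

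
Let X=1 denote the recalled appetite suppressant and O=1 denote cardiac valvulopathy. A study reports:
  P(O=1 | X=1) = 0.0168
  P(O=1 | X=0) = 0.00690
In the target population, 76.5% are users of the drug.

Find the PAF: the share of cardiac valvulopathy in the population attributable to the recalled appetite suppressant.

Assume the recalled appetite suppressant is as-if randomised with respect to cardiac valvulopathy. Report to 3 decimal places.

Let p₁ = 0.0168, p₀ = 0.0069.
Overall risk P(Y=1) = π·p₁ + (1−π)·p₀ = 0.765×0.0168 + 0.235×0.0069 = 0.014473.
Under exogeneity, PAF = [P(Y=1) − p₀] / P(Y=1).
PAF = (0.014473 − 0.0069) / 0.014473 ≈ 0.5233

PAF ≈ 0.523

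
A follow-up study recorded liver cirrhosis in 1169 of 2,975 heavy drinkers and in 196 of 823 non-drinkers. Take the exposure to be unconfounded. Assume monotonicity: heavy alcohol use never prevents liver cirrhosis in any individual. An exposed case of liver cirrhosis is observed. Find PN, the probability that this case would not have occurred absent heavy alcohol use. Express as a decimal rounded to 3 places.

PN ≈ 0.394

p₁ = P(outcome | exposed) = 1169/2975 = 0.39294
p₀ = P(outcome | unexposed) = 196/823 = 0.23815
Under exogeneity and monotonicity, PN = (p₁ − p₀) / p₁.
PN = (0.39294 − 0.23815) / 0.39294 = 0.15479 / 0.39294 ≈ 0.3939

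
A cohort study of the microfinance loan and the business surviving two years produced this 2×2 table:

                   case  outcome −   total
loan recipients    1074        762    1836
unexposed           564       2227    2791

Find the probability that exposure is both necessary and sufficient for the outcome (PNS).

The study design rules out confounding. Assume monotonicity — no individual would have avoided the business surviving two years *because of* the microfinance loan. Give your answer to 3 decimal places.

p₁ = P(outcome | exposed) = 1074/1836 = 0.58497
p₀ = P(outcome | unexposed) = 564/2791 = 0.20208
Under exogeneity and monotonicity, PNS = p₁ − p₀.
PNS = 0.58497 − 0.20208 = 0.38289

PNS ≈ 0.383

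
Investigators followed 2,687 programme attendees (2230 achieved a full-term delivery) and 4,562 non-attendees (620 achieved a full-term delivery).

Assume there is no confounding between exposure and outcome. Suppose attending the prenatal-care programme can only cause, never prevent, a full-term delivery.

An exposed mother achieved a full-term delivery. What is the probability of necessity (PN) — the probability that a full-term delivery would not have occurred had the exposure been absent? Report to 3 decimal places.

p₁ = P(outcome | exposed) = 2230/2687 = 0.82992
p₀ = P(outcome | unexposed) = 620/4562 = 0.13591
Under exogeneity and monotonicity, PN = (p₁ − p₀) / p₁.
PN = (0.82992 − 0.13591) / 0.82992 = 0.69402 / 0.82992 ≈ 0.8362

PN ≈ 0.836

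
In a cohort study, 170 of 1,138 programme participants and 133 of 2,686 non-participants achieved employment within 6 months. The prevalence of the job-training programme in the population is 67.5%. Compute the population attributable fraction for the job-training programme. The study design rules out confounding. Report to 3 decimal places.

PAF ≈ 0.577

p₁ = P(outcome | exposed) = 170/1138 = 0.14938
p₀ = P(outcome | unexposed) = 133/2686 = 0.049516
Overall risk P(Y=1) = π·p₁ + (1−π)·p₀ = 0.675×0.14938 + 0.325×0.049516 = 0.11693.
Under exogeneity, PAF = [P(Y=1) − p₀] / P(Y=1).
PAF = (0.11693 − 0.049516) / 0.11693 ≈ 0.5765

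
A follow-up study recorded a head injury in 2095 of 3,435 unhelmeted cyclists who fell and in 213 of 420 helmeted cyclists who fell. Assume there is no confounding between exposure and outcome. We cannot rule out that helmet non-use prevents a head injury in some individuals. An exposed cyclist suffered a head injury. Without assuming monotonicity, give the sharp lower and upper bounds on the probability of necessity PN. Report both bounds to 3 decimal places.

p₁ = P(outcome | exposed) = 2095/3435 = 0.6099
p₀ = P(outcome | unexposed) = 213/420 = 0.50714
Under exogeneity alone the bounds on PN are max{0,(p₁−p₀)/p₁} ≤ PN ≤ min{1,(1−p₀)/p₁}.
  lower = (p₁ − p₀)/p₁ = 0.10276 / 0.6099 ≈ 0.1685
  upper = min{1, (1 − p₀)/p₁} = 0.49286 / 0.6099 ≈ 0.8081

0.168 ≤ PN ≤ 0.808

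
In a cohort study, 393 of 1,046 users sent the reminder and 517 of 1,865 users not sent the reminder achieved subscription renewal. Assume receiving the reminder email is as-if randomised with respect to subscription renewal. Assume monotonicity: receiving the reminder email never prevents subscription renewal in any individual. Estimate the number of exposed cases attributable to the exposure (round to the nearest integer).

about 103 cases

p₁ = P(outcome | exposed) = 393/1046 = 0.37572
p₀ = P(outcome | unexposed) = 517/1865 = 0.27721
PN = (p₁ − p₀)/p₁ = (0.37572 − 0.27721) / 0.37572 ≈ 0.26218.
Attributable cases ≈ PN × (exposed cases) = 0.26218 × 393 ≈ 103.04.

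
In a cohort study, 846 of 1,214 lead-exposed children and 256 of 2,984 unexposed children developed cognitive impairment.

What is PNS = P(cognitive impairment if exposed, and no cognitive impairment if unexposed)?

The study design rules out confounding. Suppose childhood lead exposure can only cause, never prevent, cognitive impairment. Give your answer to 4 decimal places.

PNS ≈ 0.6111

p₁ = P(outcome | exposed) = 846/1214 = 0.69687
p₀ = P(outcome | unexposed) = 256/2984 = 0.085791
Under exogeneity and monotonicity, PNS = p₁ − p₀.
PNS = 0.69687 − 0.085791 = 0.61108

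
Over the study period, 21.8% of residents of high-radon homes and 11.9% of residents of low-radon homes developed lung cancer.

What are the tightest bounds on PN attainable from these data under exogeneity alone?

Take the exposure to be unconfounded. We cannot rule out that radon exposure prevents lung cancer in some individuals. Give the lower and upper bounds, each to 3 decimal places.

p₁ = 0.218, p₀ = 0.119.
Under exogeneity alone the bounds on PN are max{0,(p₁−p₀)/p₁} ≤ PN ≤ min{1,(1−p₀)/p₁}.
  lower = (p₁ − p₀)/p₁ = 0.099 / 0.218 ≈ 0.4541
  upper = min{1, (1 − p₀)/p₁} = 0.881 / 0.218 ≈ 4.0413 → capped at 1

0.454 ≤ PN ≤ 1.000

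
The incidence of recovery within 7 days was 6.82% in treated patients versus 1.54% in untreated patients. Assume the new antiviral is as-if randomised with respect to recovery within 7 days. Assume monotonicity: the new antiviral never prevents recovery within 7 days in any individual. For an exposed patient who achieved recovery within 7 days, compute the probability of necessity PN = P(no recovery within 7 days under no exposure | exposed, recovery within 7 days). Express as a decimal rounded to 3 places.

PN ≈ 0.774

p₁ = 0.0682, p₀ = 0.0154.
Under exogeneity and monotonicity, PN = (p₁ − p₀) / p₁.
PN = (0.0682 − 0.0154) / 0.0682 = 0.0528 / 0.0682 ≈ 0.7742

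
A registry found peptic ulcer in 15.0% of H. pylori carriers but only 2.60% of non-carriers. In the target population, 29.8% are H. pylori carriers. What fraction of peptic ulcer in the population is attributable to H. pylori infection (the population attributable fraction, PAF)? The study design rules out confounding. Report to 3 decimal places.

p₁ = 0.15, p₀ = 0.026.
Overall risk P(Y=1) = π·p₁ + (1−π)·p₀ = 0.298×0.15 + 0.702×0.026 = 0.062952.
Under exogeneity, PAF = [P(Y=1) − p₀] / P(Y=1).
PAF = (0.062952 − 0.026) / 0.062952 ≈ 0.5870

PAF ≈ 0.587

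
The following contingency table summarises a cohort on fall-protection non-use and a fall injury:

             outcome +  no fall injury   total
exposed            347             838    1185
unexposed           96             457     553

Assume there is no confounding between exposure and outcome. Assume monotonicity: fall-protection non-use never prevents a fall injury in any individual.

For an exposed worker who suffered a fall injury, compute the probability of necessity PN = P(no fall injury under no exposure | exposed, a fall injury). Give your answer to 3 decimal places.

PN ≈ 0.407

p₁ = P(outcome | exposed) = 347/1185 = 0.29283
p₀ = P(outcome | unexposed) = 96/553 = 0.1736
Under exogeneity and monotonicity, PN = (p₁ − p₀) / p₁.
PN = (0.29283 − 0.1736) / 0.29283 = 0.11923 / 0.29283 ≈ 0.4072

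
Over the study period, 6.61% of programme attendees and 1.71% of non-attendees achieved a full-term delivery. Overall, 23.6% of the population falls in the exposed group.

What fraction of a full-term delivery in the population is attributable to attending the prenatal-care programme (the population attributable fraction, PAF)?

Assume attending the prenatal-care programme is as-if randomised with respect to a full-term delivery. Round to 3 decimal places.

p₁ = 0.0661, p₀ = 0.0171.
Overall risk P(Y=1) = π·p₁ + (1−π)·p₀ = 0.236×0.0661 + 0.764×0.0171 = 0.028664.
Under exogeneity, PAF = [P(Y=1) − p₀] / P(Y=1).
PAF = (0.028664 − 0.0171) / 0.028664 ≈ 0.4034

PAF ≈ 0.403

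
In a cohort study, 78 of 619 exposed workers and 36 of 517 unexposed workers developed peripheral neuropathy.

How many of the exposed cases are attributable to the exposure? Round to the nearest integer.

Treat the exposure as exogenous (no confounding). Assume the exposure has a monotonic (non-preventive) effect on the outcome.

p₁ = P(outcome | exposed) = 78/619 = 0.12601
p₀ = P(outcome | unexposed) = 36/517 = 0.069632
PN = (p₁ − p₀)/p₁ = (0.12601 − 0.069632) / 0.12601 ≈ 0.44740.
Attributable cases ≈ PN × (exposed cases) = 0.44740 × 78 ≈ 34.90.

about 35 cases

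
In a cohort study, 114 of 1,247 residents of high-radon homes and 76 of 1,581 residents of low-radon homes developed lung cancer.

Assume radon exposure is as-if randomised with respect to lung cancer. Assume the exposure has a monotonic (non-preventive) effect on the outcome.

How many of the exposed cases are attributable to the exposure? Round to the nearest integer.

about 54 cases

p₁ = P(outcome | exposed) = 114/1247 = 0.091419
p₀ = P(outcome | unexposed) = 76/1581 = 0.048071
PN = (p₁ − p₀)/p₁ = (0.091419 − 0.048071) / 0.091419 ≈ 0.47417.
Attributable cases ≈ PN × (exposed cases) = 0.47417 × 114 ≈ 54.06.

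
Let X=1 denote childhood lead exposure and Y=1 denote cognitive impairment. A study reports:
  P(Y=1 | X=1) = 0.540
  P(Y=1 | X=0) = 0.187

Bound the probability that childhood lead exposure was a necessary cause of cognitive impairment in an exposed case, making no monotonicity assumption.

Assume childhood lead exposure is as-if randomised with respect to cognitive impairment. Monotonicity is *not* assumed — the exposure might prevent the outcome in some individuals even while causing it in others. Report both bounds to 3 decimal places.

0.654 ≤ PN ≤ 1.000

Let p₁ = 0.54, p₀ = 0.187.
Under exogeneity alone the bounds on PN are max{0,(p₁−p₀)/p₁} ≤ PN ≤ min{1,(1−p₀)/p₁}.
  lower = (p₁ − p₀)/p₁ = 0.353 / 0.54 ≈ 0.6537
  upper = min{1, (1 − p₀)/p₁} = 0.813 / 0.54 ≈ 1.5056 → capped at 1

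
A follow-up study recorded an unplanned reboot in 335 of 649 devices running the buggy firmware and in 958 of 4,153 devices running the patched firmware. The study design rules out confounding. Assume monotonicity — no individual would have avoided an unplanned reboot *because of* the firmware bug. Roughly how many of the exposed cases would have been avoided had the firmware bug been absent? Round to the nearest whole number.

p₁ = P(outcome | exposed) = 335/649 = 0.51618
p₀ = P(outcome | unexposed) = 958/4153 = 0.23068
PN = (p₁ − p₀)/p₁ = (0.51618 − 0.23068) / 0.51618 ≈ 0.55311.
Attributable cases ≈ PN × (exposed cases) = 0.55311 × 335 ≈ 185.29.

about 185 cases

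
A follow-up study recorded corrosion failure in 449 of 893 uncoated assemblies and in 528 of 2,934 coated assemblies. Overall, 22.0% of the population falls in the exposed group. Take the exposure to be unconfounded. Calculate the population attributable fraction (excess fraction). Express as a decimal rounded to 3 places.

p₁ = P(outcome | exposed) = 449/893 = 0.5028
p₀ = P(outcome | unexposed) = 528/2934 = 0.17996
Overall risk P(Y=1) = π·p₁ + (1−π)·p₀ = 0.22×0.5028 + 0.78×0.17996 = 0.25098.
Under exogeneity, PAF = [P(Y=1) − p₀] / P(Y=1).
PAF = (0.25098 − 0.17996) / 0.25098 ≈ 0.2830

PAF ≈ 0.283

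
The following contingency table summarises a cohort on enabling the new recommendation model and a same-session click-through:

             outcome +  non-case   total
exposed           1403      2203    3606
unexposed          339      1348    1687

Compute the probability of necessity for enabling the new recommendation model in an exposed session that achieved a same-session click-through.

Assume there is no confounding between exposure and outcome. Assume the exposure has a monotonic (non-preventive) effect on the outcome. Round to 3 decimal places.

p₁ = P(outcome | exposed) = 1403/3606 = 0.38907
p₀ = P(outcome | unexposed) = 339/1687 = 0.20095
Under exogeneity and monotonicity, PN = (p₁ − p₀)/p₁.
PN = (0.38907 − 0.20095) / 0.38907 ≈ 0.4835

PN ≈ 0.484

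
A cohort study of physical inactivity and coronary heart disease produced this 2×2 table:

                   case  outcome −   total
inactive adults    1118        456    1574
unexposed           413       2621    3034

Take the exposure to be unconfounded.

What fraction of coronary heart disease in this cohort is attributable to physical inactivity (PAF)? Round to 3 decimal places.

PAF ≈ 0.590

p₁ = P(outcome | exposed) = 1118/1574 = 0.71029
p₀ = P(outcome | unexposed) = 413/3034 = 0.13612
Exposure prevalence π = 1574/4608 = 0.34158; overall risk P(Y=1) = 0.33225.
Under exogeneity, PAF = [P(Y=1) − p₀]/P(Y=1).
PAF = (0.33225 − 0.13612) / 0.33225 ≈ 0.5903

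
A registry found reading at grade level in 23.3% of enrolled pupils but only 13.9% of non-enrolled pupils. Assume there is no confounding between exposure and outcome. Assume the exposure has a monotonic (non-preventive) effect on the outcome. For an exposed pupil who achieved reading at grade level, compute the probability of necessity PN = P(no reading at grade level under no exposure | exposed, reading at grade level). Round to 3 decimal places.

p₁ = 0.233, p₀ = 0.139.
Under exogeneity and monotonicity, PN = (p₁ − p₀) / p₁.
PN = (0.233 − 0.139) / 0.233 = 0.094 / 0.233 ≈ 0.4034

PN ≈ 0.403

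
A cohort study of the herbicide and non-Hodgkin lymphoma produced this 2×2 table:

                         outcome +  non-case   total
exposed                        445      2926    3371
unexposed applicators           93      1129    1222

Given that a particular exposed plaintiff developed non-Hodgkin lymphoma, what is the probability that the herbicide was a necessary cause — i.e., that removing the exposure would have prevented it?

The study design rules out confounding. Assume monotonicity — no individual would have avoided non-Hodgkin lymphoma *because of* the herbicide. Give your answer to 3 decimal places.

p₁ = P(outcome | exposed) = 445/3371 = 0.13201
p₀ = P(outcome | unexposed) = 93/1222 = 0.076105
Under exogeneity and monotonicity, PN = (p₁ − p₀)/p₁.
PN = (0.13201 − 0.076105) / 0.13201 ≈ 0.4235

PN ≈ 0.423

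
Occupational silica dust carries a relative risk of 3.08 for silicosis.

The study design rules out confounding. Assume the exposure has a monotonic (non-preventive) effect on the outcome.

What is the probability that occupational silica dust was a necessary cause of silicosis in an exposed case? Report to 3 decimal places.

PN ≈ 0.675

Under exogeneity and monotonicity, PN = (RR − 1) / RR = 1 − 1/RR.
PN = (3.08 − 1) / 3.08 = 2.08 / 3.08 ≈ 0.6753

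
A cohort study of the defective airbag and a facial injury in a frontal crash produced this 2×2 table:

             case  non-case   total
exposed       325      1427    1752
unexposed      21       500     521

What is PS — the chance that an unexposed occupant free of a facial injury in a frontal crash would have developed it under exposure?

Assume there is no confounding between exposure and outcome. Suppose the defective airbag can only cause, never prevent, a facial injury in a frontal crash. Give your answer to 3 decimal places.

p₁ = P(outcome | exposed) = 325/1752 = 0.1855
p₀ = P(outcome | unexposed) = 21/521 = 0.040307
Under exogeneity and monotonicity, PS = (p₁ − p₀) / (1 − p₀).
PS = (0.1855 − 0.040307) / (1 − 0.040307) = 0.1452 / 0.95969 ≈ 0.1513

PS ≈ 0.151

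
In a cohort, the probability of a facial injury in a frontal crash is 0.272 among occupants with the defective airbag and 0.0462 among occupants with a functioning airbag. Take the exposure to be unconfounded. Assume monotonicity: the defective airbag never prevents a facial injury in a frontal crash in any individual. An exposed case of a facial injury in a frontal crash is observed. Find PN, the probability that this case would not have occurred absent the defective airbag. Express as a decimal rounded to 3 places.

Let p₁ = 0.272, p₀ = 0.0462.
Under exogeneity and monotonicity, PN = (p₁ − p₀) / p₁.
PN = (0.272 − 0.0462) / 0.272 = 0.2258 / 0.272 ≈ 0.8301

PN ≈ 0.830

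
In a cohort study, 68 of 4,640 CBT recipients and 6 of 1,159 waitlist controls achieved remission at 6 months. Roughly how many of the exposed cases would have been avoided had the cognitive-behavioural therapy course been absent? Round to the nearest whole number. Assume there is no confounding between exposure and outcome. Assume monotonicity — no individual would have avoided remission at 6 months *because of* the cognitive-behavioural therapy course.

about 44 cases

p₁ = P(outcome | exposed) = 68/4640 = 0.014655
p₀ = P(outcome | unexposed) = 6/1159 = 0.0051769
PN = (p₁ − p₀)/p₁ = (0.014655 − 0.0051769) / 0.014655 ≈ 0.64675.
Attributable cases ≈ PN × (exposed cases) = 0.64675 × 68 ≈ 43.98.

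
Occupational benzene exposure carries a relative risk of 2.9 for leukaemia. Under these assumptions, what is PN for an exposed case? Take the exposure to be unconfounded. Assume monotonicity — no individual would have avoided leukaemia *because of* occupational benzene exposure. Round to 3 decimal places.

Under exogeneity and monotonicity, PN = (RR − 1) / RR = 1 − 1/RR.
PN = (2.9 − 1) / 2.9 = 1.9 / 2.9 ≈ 0.6552

PN ≈ 0.655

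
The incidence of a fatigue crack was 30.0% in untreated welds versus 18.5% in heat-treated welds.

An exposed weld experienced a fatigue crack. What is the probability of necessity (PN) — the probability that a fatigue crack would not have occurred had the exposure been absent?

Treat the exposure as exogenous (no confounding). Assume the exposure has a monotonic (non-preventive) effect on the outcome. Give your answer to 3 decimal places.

PN ≈ 0.383

p₁ = 0.3, p₀ = 0.185.
Under exogeneity and monotonicity, PN = (p₁ − p₀) / p₁.
PN = (0.3 − 0.185) / 0.3 = 0.115 / 0.3 ≈ 0.3833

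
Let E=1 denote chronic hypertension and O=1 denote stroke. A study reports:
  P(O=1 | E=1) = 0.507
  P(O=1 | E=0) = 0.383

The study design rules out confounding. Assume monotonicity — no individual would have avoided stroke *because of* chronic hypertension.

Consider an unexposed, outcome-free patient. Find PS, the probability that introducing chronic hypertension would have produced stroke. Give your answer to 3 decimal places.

Let p₁ = 0.507, p₀ = 0.383.
Under exogeneity and monotonicity, PS = (p₁ − p₀) / (1 − p₀).
PS = (0.507 − 0.383) / (1 − 0.383) = 0.124 / 0.617 ≈ 0.2010

PS ≈ 0.201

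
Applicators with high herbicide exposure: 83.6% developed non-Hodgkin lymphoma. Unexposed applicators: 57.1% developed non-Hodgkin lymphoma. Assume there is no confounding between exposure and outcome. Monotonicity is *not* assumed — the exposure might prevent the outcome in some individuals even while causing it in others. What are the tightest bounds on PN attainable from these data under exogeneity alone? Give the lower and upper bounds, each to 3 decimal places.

0.317 ≤ PN ≤ 0.513

p₁ = 0.836, p₀ = 0.571.
Under exogeneity alone the bounds on PN are max{0,(p₁−p₀)/p₁} ≤ PN ≤ min{1,(1−p₀)/p₁}.
  lower = (p₁ − p₀)/p₁ = 0.265 / 0.836 ≈ 0.3170
  upper = min{1, (1 − p₀)/p₁} = 0.429 / 0.836 ≈ 0.5132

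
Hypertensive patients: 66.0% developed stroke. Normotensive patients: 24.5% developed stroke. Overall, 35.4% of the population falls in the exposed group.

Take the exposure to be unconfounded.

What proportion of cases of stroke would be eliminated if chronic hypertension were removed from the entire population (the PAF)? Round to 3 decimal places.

p₁ = 0.66, p₀ = 0.245.
Overall risk P(Y=1) = π·p₁ + (1−π)·p₀ = 0.354×0.66 + 0.646×0.245 = 0.39191.
Under exogeneity, PAF = [P(Y=1) − p₀] / P(Y=1).
PAF = (0.39191 − 0.245) / 0.39191 ≈ 0.3749

PAF ≈ 0.375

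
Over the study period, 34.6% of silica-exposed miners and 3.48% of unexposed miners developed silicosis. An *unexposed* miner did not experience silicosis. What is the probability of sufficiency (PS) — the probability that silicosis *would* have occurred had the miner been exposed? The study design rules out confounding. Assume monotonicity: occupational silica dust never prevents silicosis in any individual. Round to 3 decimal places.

PS ≈ 0.322

p₁ = 0.346, p₀ = 0.0348.
Under exogeneity and monotonicity, PS = (p₁ − p₀) / (1 − p₀).
PS = (0.346 − 0.0348) / (1 − 0.0348) = 0.3112 / 0.9652 ≈ 0.3224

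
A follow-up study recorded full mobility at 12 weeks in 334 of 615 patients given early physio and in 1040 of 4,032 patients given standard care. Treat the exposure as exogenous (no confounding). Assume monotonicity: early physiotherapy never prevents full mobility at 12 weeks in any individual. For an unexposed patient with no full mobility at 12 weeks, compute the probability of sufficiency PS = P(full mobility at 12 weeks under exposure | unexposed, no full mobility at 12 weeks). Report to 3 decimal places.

PS ≈ 0.384

p₁ = P(outcome | exposed) = 334/615 = 0.54309
p₀ = P(outcome | unexposed) = 1040/4032 = 0.25794
Under exogeneity and monotonicity, PS = (p₁ − p₀) / (1 − p₀).
PS = (0.54309 − 0.25794) / (1 − 0.25794) = 0.28515 / 0.74206 ≈ 0.3843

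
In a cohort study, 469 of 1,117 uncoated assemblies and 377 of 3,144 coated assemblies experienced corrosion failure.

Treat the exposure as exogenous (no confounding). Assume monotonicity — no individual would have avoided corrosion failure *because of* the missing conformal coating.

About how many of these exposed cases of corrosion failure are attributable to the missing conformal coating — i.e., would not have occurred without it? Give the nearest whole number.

p₁ = P(outcome | exposed) = 469/1117 = 0.41987
p₀ = P(outcome | unexposed) = 377/3144 = 0.11991
PN = (p₁ − p₀)/p₁ = (0.41987 − 0.11991) / 0.41987 ≈ 0.71441.
Attributable cases ≈ PN × (exposed cases) = 0.71441 × 469 ≈ 335.06.

about 335 cases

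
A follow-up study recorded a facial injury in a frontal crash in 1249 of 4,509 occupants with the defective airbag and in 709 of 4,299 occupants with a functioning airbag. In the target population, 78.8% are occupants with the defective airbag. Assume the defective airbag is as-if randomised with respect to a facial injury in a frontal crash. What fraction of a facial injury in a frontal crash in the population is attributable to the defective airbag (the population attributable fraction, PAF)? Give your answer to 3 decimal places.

p₁ = P(outcome | exposed) = 1249/4509 = 0.277
p₀ = P(outcome | unexposed) = 709/4299 = 0.16492
Overall risk P(Y=1) = π·p₁ + (1−π)·p₀ = 0.788×0.277 + 0.212×0.16492 = 0.25324.
Under exogeneity, PAF = [P(Y=1) − p₀] / P(Y=1).
PAF = (0.25324 − 0.16492) / 0.25324 ≈ 0.3488

PAF ≈ 0.349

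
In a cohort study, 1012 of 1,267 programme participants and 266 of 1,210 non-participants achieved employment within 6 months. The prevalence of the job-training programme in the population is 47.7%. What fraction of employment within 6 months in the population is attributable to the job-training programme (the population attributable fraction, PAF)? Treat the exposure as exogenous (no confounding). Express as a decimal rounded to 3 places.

PAF ≈ 0.557

p₁ = P(outcome | exposed) = 1012/1267 = 0.79874
p₀ = P(outcome | unexposed) = 266/1210 = 0.21983
Overall risk P(Y=1) = π·p₁ + (1−π)·p₀ = 0.477×0.79874 + 0.523×0.21983 = 0.49597.
Under exogeneity, PAF = [P(Y=1) − p₀] / P(Y=1).
PAF = (0.49597 − 0.21983) / 0.49597 ≈ 0.5568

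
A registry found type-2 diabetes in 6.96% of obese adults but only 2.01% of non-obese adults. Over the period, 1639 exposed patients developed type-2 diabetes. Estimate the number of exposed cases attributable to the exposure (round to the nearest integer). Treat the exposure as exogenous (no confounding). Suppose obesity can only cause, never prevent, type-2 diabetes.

about 1166 cases

p₁ = 0.0696, p₀ = 0.0201.
PN = (p₁ − p₀)/p₁ = (0.0696 − 0.0201) / 0.0696 ≈ 0.71121.
Attributable cases ≈ PN × (exposed cases) = 0.71121 × 1639 ≈ 1165.67.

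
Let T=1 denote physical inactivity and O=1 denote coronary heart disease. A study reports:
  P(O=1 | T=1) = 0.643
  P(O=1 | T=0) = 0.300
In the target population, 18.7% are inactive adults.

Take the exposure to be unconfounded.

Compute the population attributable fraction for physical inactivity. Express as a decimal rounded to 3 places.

Let p₁ = 0.643, p₀ = 0.3.
Overall risk P(Y=1) = π·p₁ + (1−π)·p₀ = 0.187×0.643 + 0.813×0.3 = 0.36414.
Under exogeneity, PAF = [P(Y=1) − p₀] / P(Y=1).
PAF = (0.36414 − 0.3) / 0.36414 ≈ 0.1761

PAF ≈ 0.176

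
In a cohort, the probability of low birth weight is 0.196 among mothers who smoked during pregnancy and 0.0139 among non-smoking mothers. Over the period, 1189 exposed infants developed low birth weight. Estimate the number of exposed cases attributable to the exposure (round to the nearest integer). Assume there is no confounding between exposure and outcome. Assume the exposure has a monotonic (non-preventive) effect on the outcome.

about 1105 cases

Let p₁ = 0.196, p₀ = 0.0139.
PN = (p₁ − p₀)/p₁ = (0.196 − 0.0139) / 0.196 ≈ 0.92908.
Attributable cases ≈ PN × (exposed cases) = 0.92908 × 1189 ≈ 1104.68.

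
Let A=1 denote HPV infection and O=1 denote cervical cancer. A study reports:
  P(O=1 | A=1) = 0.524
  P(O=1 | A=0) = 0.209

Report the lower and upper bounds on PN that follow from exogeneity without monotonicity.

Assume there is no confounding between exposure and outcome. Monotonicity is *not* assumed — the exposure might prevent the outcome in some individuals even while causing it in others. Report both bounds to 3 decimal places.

0.601 ≤ PN ≤ 1.000

Let p₁ = 0.524, p₀ = 0.209.
Under exogeneity alone the bounds on PN are max{0,(p₁−p₀)/p₁} ≤ PN ≤ min{1,(1−p₀)/p₁}.
  lower = (p₁ − p₀)/p₁ = 0.315 / 0.524 ≈ 0.6011
  upper = min{1, (1 − p₀)/p₁} = 0.791 / 0.524 ≈ 1.5095 → capped at 1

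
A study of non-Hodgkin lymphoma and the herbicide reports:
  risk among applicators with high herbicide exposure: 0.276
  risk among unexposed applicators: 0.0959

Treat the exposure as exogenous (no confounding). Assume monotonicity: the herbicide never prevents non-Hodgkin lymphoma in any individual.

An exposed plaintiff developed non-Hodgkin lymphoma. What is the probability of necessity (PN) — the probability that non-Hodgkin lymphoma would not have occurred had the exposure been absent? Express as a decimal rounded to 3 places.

Let p₁ = 0.276, p₀ = 0.0959.
Under exogeneity and monotonicity, PN = (p₁ − p₀) / p₁.
PN = (0.276 − 0.0959) / 0.276 = 0.1801 / 0.276 ≈ 0.6525

PN ≈ 0.653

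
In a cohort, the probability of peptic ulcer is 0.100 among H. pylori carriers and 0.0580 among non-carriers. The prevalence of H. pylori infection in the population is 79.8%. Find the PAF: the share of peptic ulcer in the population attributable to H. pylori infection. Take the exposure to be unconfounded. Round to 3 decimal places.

Let p₁ = 0.1, p₀ = 0.058.
Overall risk P(Y=1) = π·p₁ + (1−π)·p₀ = 0.798×0.1 + 0.202×0.058 = 0.091516.
Under exogeneity, PAF = [P(Y=1) − p₀] / P(Y=1).
PAF = (0.091516 − 0.058) / 0.091516 ≈ 0.3662

PAF ≈ 0.366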